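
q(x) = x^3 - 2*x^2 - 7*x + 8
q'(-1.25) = 2.69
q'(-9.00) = 272.00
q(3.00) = -4.00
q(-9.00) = -820.00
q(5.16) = 56.02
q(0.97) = 0.24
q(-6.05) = -244.30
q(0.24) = 6.22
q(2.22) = -6.46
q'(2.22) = -1.09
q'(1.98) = -3.16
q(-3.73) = -45.61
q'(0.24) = -7.79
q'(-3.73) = 49.66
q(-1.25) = 11.67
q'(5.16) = 52.24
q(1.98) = -5.94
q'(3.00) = 8.00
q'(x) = 3*x^2 - 4*x - 7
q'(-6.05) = 127.01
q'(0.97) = -8.06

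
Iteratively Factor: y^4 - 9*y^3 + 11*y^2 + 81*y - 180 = (y - 3)*(y^3 - 6*y^2 - 7*y + 60) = (y - 4)*(y - 3)*(y^2 - 2*y - 15) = (y - 5)*(y - 4)*(y - 3)*(y + 3)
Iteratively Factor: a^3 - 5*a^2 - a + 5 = (a - 5)*(a^2 - 1) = (a - 5)*(a + 1)*(a - 1)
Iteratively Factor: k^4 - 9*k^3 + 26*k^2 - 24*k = (k - 3)*(k^3 - 6*k^2 + 8*k) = (k - 4)*(k - 3)*(k^2 - 2*k) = (k - 4)*(k - 3)*(k - 2)*(k)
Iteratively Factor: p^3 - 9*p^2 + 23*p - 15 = (p - 1)*(p^2 - 8*p + 15) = (p - 5)*(p - 1)*(p - 3)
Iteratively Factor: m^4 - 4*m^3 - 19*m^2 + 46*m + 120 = (m + 2)*(m^3 - 6*m^2 - 7*m + 60) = (m - 4)*(m + 2)*(m^2 - 2*m - 15) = (m - 4)*(m + 2)*(m + 3)*(m - 5)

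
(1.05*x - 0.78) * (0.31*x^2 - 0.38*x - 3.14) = 0.3255*x^3 - 0.6408*x^2 - 3.0006*x + 2.4492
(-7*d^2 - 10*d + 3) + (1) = -7*d^2 - 10*d + 4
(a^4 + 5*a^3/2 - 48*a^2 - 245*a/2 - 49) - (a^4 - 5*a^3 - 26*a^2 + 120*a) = 15*a^3/2 - 22*a^2 - 485*a/2 - 49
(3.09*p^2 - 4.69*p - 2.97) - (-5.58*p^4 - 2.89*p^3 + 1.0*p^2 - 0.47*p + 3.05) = 5.58*p^4 + 2.89*p^3 + 2.09*p^2 - 4.22*p - 6.02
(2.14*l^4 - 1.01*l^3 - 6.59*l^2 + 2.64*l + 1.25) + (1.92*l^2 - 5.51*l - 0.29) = 2.14*l^4 - 1.01*l^3 - 4.67*l^2 - 2.87*l + 0.96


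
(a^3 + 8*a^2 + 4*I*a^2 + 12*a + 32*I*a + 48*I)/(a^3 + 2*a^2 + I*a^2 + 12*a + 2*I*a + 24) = (a + 6)/(a - 3*I)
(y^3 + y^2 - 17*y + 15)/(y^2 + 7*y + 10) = (y^2 - 4*y + 3)/(y + 2)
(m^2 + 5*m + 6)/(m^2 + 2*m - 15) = (m^2 + 5*m + 6)/(m^2 + 2*m - 15)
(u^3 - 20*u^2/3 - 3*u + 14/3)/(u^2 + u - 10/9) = 3*(u^2 - 6*u - 7)/(3*u + 5)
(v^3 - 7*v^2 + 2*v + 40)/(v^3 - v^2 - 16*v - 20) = (v - 4)/(v + 2)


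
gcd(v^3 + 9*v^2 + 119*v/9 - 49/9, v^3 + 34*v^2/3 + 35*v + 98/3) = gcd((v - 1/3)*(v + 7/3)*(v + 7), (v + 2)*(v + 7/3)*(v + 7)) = v^2 + 28*v/3 + 49/3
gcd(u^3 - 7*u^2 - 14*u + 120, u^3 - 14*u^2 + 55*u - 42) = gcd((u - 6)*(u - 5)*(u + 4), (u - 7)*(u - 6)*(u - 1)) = u - 6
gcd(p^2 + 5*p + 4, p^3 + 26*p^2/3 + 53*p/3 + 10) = p + 1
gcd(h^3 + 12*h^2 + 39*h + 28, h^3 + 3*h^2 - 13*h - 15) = h + 1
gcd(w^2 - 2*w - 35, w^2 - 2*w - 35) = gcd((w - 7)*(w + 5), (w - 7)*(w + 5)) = w^2 - 2*w - 35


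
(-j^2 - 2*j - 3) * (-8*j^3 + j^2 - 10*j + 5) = 8*j^5 + 15*j^4 + 32*j^3 + 12*j^2 + 20*j - 15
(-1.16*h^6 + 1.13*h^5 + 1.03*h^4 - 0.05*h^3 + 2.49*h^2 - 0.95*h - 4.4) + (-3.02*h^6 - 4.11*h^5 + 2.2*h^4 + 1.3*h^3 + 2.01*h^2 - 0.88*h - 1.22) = -4.18*h^6 - 2.98*h^5 + 3.23*h^4 + 1.25*h^3 + 4.5*h^2 - 1.83*h - 5.62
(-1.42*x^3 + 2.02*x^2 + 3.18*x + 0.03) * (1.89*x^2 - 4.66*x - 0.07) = -2.6838*x^5 + 10.435*x^4 - 3.3036*x^3 - 14.9035*x^2 - 0.3624*x - 0.0021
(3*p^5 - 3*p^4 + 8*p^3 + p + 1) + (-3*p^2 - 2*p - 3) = 3*p^5 - 3*p^4 + 8*p^3 - 3*p^2 - p - 2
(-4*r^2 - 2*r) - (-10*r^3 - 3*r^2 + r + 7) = 10*r^3 - r^2 - 3*r - 7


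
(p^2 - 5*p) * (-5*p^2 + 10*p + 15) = -5*p^4 + 35*p^3 - 35*p^2 - 75*p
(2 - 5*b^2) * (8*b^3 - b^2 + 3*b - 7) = -40*b^5 + 5*b^4 + b^3 + 33*b^2 + 6*b - 14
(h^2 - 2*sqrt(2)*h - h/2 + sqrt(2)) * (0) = 0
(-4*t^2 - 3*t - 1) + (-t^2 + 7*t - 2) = -5*t^2 + 4*t - 3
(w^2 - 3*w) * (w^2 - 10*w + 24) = w^4 - 13*w^3 + 54*w^2 - 72*w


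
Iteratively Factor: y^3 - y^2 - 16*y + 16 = (y - 1)*(y^2 - 16) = (y - 1)*(y + 4)*(y - 4)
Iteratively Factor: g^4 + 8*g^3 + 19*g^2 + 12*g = (g + 4)*(g^3 + 4*g^2 + 3*g) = g*(g + 4)*(g^2 + 4*g + 3) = g*(g + 1)*(g + 4)*(g + 3)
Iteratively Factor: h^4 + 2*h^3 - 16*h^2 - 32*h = (h)*(h^3 + 2*h^2 - 16*h - 32) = h*(h - 4)*(h^2 + 6*h + 8) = h*(h - 4)*(h + 4)*(h + 2)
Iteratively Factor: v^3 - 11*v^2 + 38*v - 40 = (v - 5)*(v^2 - 6*v + 8) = (v - 5)*(v - 4)*(v - 2)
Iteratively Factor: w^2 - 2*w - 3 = (w - 3)*(w + 1)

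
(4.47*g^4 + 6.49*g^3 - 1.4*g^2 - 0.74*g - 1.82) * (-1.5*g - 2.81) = -6.705*g^5 - 22.2957*g^4 - 16.1369*g^3 + 5.044*g^2 + 4.8094*g + 5.1142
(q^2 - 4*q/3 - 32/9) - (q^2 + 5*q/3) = -3*q - 32/9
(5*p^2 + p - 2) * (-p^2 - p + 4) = -5*p^4 - 6*p^3 + 21*p^2 + 6*p - 8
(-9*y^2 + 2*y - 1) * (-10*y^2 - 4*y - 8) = 90*y^4 + 16*y^3 + 74*y^2 - 12*y + 8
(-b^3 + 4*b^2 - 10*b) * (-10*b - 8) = 10*b^4 - 32*b^3 + 68*b^2 + 80*b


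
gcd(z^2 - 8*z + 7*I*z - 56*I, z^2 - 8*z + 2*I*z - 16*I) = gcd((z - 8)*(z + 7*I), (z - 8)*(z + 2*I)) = z - 8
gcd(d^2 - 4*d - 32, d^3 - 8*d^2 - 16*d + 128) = d^2 - 4*d - 32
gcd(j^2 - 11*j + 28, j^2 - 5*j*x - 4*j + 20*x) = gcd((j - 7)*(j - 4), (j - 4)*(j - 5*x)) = j - 4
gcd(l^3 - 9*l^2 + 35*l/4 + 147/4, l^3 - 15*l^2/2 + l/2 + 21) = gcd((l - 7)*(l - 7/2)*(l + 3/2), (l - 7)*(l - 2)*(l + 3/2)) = l^2 - 11*l/2 - 21/2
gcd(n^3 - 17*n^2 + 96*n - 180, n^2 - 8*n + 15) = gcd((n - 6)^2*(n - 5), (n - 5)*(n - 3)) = n - 5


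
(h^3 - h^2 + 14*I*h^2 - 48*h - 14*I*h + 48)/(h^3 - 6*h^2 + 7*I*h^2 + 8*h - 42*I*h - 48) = (h^2 + h*(-1 + 6*I) - 6*I)/(h^2 - h*(6 + I) + 6*I)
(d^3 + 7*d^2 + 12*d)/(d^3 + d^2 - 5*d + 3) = d*(d + 4)/(d^2 - 2*d + 1)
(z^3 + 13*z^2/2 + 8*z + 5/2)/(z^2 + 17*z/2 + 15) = (2*z^3 + 13*z^2 + 16*z + 5)/(2*z^2 + 17*z + 30)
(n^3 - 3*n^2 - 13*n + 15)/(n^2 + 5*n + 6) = (n^2 - 6*n + 5)/(n + 2)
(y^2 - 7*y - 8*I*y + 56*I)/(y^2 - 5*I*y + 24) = (y - 7)/(y + 3*I)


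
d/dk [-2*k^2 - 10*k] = -4*k - 10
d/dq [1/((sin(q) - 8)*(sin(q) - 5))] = (13 - 2*sin(q))*cos(q)/((sin(q) - 8)^2*(sin(q) - 5)^2)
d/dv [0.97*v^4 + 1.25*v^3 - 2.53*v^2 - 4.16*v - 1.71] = 3.88*v^3 + 3.75*v^2 - 5.06*v - 4.16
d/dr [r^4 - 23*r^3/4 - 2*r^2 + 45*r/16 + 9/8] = 4*r^3 - 69*r^2/4 - 4*r + 45/16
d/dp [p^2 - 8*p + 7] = 2*p - 8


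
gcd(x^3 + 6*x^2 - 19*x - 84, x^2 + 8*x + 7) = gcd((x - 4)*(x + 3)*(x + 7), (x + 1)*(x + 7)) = x + 7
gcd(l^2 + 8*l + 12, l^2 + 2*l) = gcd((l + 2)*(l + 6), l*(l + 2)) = l + 2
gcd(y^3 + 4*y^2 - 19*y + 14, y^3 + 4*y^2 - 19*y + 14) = y^3 + 4*y^2 - 19*y + 14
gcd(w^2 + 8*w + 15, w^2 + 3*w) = w + 3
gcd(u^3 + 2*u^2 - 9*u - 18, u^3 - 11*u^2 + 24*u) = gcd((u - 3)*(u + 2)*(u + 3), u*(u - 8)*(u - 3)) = u - 3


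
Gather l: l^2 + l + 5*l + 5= l^2 + 6*l + 5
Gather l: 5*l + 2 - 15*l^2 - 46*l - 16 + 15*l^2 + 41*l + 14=0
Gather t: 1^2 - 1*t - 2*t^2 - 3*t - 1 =-2*t^2 - 4*t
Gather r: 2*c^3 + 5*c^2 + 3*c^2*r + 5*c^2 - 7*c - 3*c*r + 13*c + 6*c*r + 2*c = 2*c^3 + 10*c^2 + 8*c + r*(3*c^2 + 3*c)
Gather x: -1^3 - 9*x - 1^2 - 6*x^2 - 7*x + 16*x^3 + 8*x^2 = 16*x^3 + 2*x^2 - 16*x - 2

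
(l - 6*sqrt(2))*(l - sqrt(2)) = l^2 - 7*sqrt(2)*l + 12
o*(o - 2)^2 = o^3 - 4*o^2 + 4*o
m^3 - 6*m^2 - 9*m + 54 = (m - 6)*(m - 3)*(m + 3)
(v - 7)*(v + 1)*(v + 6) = v^3 - 43*v - 42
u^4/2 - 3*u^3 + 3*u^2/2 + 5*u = u*(u/2 + 1/2)*(u - 5)*(u - 2)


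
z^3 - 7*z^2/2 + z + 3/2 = (z - 3)*(z - 1)*(z + 1/2)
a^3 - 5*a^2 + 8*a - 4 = (a - 2)^2*(a - 1)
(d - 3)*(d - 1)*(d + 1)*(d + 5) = d^4 + 2*d^3 - 16*d^2 - 2*d + 15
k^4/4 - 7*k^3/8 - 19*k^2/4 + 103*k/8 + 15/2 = (k/4 + 1)*(k - 5)*(k - 3)*(k + 1/2)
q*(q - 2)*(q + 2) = q^3 - 4*q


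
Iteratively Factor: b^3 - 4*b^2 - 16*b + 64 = (b + 4)*(b^2 - 8*b + 16) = (b - 4)*(b + 4)*(b - 4)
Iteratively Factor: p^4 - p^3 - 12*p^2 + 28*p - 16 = (p - 2)*(p^3 + p^2 - 10*p + 8) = (p - 2)^2*(p^2 + 3*p - 4) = (p - 2)^2*(p - 1)*(p + 4)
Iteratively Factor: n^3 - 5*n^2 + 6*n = (n - 3)*(n^2 - 2*n) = (n - 3)*(n - 2)*(n)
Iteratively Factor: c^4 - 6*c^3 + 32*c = (c + 2)*(c^3 - 8*c^2 + 16*c) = c*(c + 2)*(c^2 - 8*c + 16) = c*(c - 4)*(c + 2)*(c - 4)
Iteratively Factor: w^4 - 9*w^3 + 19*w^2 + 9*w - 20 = (w + 1)*(w^3 - 10*w^2 + 29*w - 20) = (w - 4)*(w + 1)*(w^2 - 6*w + 5) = (w - 4)*(w - 1)*(w + 1)*(w - 5)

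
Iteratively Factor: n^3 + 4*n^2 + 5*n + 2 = (n + 1)*(n^2 + 3*n + 2) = (n + 1)^2*(n + 2)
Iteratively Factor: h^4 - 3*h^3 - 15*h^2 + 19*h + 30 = (h - 2)*(h^3 - h^2 - 17*h - 15) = (h - 5)*(h - 2)*(h^2 + 4*h + 3) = (h - 5)*(h - 2)*(h + 1)*(h + 3)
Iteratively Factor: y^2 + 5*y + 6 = (y + 2)*(y + 3)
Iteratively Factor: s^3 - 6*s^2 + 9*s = (s)*(s^2 - 6*s + 9) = s*(s - 3)*(s - 3)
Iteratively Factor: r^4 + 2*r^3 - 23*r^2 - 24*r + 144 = (r + 4)*(r^3 - 2*r^2 - 15*r + 36) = (r - 3)*(r + 4)*(r^2 + r - 12) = (r - 3)*(r + 4)^2*(r - 3)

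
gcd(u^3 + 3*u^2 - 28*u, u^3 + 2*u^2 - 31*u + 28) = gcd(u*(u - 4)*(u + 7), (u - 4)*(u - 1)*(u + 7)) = u^2 + 3*u - 28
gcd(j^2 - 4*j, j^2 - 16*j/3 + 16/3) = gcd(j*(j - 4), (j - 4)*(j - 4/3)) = j - 4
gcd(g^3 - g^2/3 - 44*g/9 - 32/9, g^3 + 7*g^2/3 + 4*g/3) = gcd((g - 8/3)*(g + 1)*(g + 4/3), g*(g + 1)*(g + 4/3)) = g^2 + 7*g/3 + 4/3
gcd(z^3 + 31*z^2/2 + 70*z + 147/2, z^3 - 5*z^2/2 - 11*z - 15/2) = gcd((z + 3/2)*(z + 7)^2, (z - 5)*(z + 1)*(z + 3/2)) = z + 3/2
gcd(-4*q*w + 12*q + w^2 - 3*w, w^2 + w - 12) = w - 3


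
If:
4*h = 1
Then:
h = 1/4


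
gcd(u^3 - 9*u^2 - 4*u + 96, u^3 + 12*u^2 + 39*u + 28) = 1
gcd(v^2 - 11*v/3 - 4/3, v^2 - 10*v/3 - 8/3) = v - 4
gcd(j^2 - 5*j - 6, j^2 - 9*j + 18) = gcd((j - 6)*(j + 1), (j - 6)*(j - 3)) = j - 6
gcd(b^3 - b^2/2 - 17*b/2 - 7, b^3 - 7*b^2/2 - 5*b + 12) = b + 2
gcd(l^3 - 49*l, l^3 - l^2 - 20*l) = l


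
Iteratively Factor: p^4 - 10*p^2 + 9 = (p - 1)*(p^3 + p^2 - 9*p - 9) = (p - 1)*(p + 1)*(p^2 - 9) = (p - 3)*(p - 1)*(p + 1)*(p + 3)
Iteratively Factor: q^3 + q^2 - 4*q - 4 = (q - 2)*(q^2 + 3*q + 2) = (q - 2)*(q + 1)*(q + 2)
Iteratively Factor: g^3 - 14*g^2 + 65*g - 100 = (g - 5)*(g^2 - 9*g + 20) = (g - 5)*(g - 4)*(g - 5)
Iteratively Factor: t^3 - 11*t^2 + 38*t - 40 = (t - 5)*(t^2 - 6*t + 8) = (t - 5)*(t - 2)*(t - 4)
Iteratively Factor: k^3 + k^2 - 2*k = (k - 1)*(k^2 + 2*k) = k*(k - 1)*(k + 2)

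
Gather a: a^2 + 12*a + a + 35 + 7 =a^2 + 13*a + 42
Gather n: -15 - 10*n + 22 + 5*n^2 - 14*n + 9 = 5*n^2 - 24*n + 16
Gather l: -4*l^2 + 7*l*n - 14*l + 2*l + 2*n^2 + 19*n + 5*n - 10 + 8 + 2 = -4*l^2 + l*(7*n - 12) + 2*n^2 + 24*n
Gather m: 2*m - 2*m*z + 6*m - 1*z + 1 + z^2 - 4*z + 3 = m*(8 - 2*z) + z^2 - 5*z + 4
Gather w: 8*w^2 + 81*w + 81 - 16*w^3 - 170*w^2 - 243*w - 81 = -16*w^3 - 162*w^2 - 162*w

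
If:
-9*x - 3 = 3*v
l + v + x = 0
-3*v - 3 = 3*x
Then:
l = 1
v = -1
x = 0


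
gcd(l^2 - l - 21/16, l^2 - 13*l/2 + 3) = 1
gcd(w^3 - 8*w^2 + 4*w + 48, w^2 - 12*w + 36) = w - 6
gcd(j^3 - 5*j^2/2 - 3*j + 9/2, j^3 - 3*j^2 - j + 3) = j^2 - 4*j + 3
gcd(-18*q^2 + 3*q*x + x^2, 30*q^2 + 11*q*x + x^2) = 6*q + x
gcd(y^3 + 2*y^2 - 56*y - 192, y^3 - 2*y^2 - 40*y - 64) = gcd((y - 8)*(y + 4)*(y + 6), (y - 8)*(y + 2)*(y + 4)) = y^2 - 4*y - 32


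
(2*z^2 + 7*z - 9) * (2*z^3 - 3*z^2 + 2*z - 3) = 4*z^5 + 8*z^4 - 35*z^3 + 35*z^2 - 39*z + 27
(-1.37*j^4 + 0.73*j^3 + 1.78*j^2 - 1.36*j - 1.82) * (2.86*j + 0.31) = -3.9182*j^5 + 1.6631*j^4 + 5.3171*j^3 - 3.3378*j^2 - 5.6268*j - 0.5642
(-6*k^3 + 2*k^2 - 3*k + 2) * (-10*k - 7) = 60*k^4 + 22*k^3 + 16*k^2 + k - 14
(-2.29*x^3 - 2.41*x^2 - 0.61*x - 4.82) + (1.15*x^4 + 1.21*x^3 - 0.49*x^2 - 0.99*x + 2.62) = 1.15*x^4 - 1.08*x^3 - 2.9*x^2 - 1.6*x - 2.2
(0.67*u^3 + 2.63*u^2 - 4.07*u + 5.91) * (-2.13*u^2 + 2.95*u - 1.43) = -1.4271*u^5 - 3.6254*u^4 + 15.4695*u^3 - 28.3557*u^2 + 23.2546*u - 8.4513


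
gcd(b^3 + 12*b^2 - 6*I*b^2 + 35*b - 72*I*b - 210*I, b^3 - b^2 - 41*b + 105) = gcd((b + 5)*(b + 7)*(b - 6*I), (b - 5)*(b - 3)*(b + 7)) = b + 7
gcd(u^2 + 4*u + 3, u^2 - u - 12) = u + 3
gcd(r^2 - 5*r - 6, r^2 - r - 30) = r - 6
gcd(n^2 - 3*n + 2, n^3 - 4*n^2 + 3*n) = n - 1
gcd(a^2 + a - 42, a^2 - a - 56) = a + 7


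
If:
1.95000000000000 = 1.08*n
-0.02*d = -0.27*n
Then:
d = 24.38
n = 1.81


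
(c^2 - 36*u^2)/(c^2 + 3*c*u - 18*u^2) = (-c + 6*u)/(-c + 3*u)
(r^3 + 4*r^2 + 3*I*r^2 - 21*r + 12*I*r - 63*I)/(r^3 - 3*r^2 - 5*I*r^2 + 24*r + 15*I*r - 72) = (r + 7)/(r - 8*I)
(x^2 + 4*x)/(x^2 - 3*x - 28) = x/(x - 7)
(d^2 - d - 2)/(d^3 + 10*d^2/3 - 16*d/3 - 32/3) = 3*(d + 1)/(3*d^2 + 16*d + 16)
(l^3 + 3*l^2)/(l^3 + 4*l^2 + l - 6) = l^2/(l^2 + l - 2)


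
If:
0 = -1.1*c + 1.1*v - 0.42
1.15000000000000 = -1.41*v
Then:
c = -1.20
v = -0.82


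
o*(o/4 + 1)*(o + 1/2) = o^3/4 + 9*o^2/8 + o/2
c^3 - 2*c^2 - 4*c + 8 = (c - 2)^2*(c + 2)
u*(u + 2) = u^2 + 2*u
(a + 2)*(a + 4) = a^2 + 6*a + 8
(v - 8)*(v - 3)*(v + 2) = v^3 - 9*v^2 + 2*v + 48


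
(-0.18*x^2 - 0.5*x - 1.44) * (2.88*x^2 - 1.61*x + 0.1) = -0.5184*x^4 - 1.1502*x^3 - 3.3602*x^2 + 2.2684*x - 0.144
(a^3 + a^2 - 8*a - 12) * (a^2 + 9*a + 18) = a^5 + 10*a^4 + 19*a^3 - 66*a^2 - 252*a - 216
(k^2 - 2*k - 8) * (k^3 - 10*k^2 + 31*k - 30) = k^5 - 12*k^4 + 43*k^3 - 12*k^2 - 188*k + 240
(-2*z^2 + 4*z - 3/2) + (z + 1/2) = -2*z^2 + 5*z - 1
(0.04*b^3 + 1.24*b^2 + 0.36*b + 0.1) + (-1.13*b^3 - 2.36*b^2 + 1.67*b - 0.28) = -1.09*b^3 - 1.12*b^2 + 2.03*b - 0.18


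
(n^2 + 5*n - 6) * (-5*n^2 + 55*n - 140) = -5*n^4 + 30*n^3 + 165*n^2 - 1030*n + 840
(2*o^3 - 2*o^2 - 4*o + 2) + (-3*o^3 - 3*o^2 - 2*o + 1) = -o^3 - 5*o^2 - 6*o + 3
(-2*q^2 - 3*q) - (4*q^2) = -6*q^2 - 3*q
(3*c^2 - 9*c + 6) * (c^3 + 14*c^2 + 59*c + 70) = 3*c^5 + 33*c^4 + 57*c^3 - 237*c^2 - 276*c + 420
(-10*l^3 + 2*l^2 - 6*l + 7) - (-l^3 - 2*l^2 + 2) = -9*l^3 + 4*l^2 - 6*l + 5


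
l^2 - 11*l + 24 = (l - 8)*(l - 3)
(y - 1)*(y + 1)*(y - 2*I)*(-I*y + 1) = -I*y^4 - y^3 - I*y^2 + y + 2*I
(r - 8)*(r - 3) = r^2 - 11*r + 24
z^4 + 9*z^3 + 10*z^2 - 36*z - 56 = (z - 2)*(z + 2)^2*(z + 7)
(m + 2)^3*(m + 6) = m^4 + 12*m^3 + 48*m^2 + 80*m + 48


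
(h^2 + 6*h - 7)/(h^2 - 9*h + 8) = (h + 7)/(h - 8)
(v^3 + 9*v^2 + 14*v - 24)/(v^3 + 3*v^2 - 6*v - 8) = (v^2 + 5*v - 6)/(v^2 - v - 2)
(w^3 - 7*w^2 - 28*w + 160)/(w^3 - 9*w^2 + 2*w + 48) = (w^2 + w - 20)/(w^2 - w - 6)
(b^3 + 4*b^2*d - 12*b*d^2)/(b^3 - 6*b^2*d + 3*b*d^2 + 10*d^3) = b*(b + 6*d)/(b^2 - 4*b*d - 5*d^2)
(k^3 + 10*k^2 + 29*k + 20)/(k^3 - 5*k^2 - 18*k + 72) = (k^2 + 6*k + 5)/(k^2 - 9*k + 18)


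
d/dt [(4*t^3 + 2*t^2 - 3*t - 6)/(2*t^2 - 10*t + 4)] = (4*t^4 - 40*t^3 + 17*t^2 + 20*t - 36)/(2*(t^4 - 10*t^3 + 29*t^2 - 20*t + 4))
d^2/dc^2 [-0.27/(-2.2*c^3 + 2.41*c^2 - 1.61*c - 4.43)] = ((1.3014 - 3.564*c)*(2.2*c^3 - 2.41*c^2 + 1.61*c + 4.43) + 0.27*(6.6*c^2 - 4.82*c + 1.61)*(13.2*c^2 - 9.64*c + 3.22))/(2.2*c^3 - 2.41*c^2 + 1.61*c + 4.43)^3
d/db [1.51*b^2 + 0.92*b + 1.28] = 3.02*b + 0.92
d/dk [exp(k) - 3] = exp(k)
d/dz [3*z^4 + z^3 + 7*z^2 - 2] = z*(12*z^2 + 3*z + 14)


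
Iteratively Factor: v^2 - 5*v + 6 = (v - 2)*(v - 3)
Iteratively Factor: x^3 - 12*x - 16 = (x - 4)*(x^2 + 4*x + 4) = (x - 4)*(x + 2)*(x + 2)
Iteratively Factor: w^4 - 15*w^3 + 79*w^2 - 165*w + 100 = (w - 4)*(w^3 - 11*w^2 + 35*w - 25) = (w - 5)*(w - 4)*(w^2 - 6*w + 5) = (w - 5)^2*(w - 4)*(w - 1)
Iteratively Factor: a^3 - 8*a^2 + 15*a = (a)*(a^2 - 8*a + 15) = a*(a - 3)*(a - 5)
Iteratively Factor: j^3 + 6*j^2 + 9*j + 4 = (j + 1)*(j^2 + 5*j + 4) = (j + 1)^2*(j + 4)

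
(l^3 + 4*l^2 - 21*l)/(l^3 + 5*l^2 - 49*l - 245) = l*(l - 3)/(l^2 - 2*l - 35)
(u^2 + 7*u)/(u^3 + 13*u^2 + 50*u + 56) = u/(u^2 + 6*u + 8)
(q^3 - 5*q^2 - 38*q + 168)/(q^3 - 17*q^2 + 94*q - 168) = (q + 6)/(q - 6)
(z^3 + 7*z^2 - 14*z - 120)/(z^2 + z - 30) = (z^2 + z - 20)/(z - 5)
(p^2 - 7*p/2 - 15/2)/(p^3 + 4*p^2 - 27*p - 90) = (p + 3/2)/(p^2 + 9*p + 18)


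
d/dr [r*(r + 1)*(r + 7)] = 3*r^2 + 16*r + 7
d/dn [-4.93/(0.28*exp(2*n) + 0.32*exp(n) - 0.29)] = (2.7608*exp(n) + 1.5776)*exp(n)/(0.28*exp(2*n) + 0.32*exp(n) - 0.29)^2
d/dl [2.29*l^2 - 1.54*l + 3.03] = 4.58*l - 1.54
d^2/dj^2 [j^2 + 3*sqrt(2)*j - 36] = 2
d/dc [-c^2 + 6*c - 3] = 6 - 2*c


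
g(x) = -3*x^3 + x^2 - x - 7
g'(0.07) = -0.90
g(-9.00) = 2270.00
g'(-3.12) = -94.85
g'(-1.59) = -26.93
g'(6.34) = -350.08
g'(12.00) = -1273.00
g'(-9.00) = -748.00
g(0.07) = -7.07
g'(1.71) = -23.90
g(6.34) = -737.66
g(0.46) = -7.54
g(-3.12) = 96.97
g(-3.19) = 103.75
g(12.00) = -5059.00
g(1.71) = -20.79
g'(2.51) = -52.68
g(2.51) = -50.65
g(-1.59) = 9.18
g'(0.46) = -1.98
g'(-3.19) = -98.96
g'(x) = -9*x^2 + 2*x - 1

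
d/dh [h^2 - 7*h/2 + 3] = 2*h - 7/2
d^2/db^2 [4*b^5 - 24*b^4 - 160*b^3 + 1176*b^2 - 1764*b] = 80*b^3 - 288*b^2 - 960*b + 2352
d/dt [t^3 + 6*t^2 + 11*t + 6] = 3*t^2 + 12*t + 11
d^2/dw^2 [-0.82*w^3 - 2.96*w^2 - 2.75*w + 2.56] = -4.92*w - 5.92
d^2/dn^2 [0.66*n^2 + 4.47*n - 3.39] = 1.32000000000000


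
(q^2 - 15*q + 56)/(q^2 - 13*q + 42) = (q - 8)/(q - 6)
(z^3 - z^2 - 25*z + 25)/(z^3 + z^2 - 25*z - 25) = (z - 1)/(z + 1)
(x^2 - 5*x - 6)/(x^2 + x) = (x - 6)/x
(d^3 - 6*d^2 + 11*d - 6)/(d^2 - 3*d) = d - 3 + 2/d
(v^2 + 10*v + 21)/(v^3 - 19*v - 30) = (v + 7)/(v^2 - 3*v - 10)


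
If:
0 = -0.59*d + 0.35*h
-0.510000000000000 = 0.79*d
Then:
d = -0.65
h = -1.09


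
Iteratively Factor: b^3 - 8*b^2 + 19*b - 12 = (b - 4)*(b^2 - 4*b + 3) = (b - 4)*(b - 1)*(b - 3)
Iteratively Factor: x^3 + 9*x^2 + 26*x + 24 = (x + 3)*(x^2 + 6*x + 8) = (x + 3)*(x + 4)*(x + 2)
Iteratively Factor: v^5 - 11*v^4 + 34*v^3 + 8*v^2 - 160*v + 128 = (v - 1)*(v^4 - 10*v^3 + 24*v^2 + 32*v - 128) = (v - 4)*(v - 1)*(v^3 - 6*v^2 + 32) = (v - 4)^2*(v - 1)*(v^2 - 2*v - 8) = (v - 4)^2*(v - 1)*(v + 2)*(v - 4)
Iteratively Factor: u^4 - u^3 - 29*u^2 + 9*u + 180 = (u - 5)*(u^3 + 4*u^2 - 9*u - 36) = (u - 5)*(u + 4)*(u^2 - 9) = (u - 5)*(u + 3)*(u + 4)*(u - 3)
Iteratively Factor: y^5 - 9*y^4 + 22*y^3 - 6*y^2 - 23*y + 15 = (y - 1)*(y^4 - 8*y^3 + 14*y^2 + 8*y - 15) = (y - 1)*(y + 1)*(y^3 - 9*y^2 + 23*y - 15) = (y - 5)*(y - 1)*(y + 1)*(y^2 - 4*y + 3) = (y - 5)*(y - 3)*(y - 1)*(y + 1)*(y - 1)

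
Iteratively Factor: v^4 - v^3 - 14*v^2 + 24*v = (v - 2)*(v^3 + v^2 - 12*v) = (v - 3)*(v - 2)*(v^2 + 4*v) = (v - 3)*(v - 2)*(v + 4)*(v)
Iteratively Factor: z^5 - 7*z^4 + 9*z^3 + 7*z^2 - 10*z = (z)*(z^4 - 7*z^3 + 9*z^2 + 7*z - 10) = z*(z - 1)*(z^3 - 6*z^2 + 3*z + 10) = z*(z - 5)*(z - 1)*(z^2 - z - 2) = z*(z - 5)*(z - 1)*(z + 1)*(z - 2)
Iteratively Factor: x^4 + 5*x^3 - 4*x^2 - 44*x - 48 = (x + 2)*(x^3 + 3*x^2 - 10*x - 24) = (x + 2)^2*(x^2 + x - 12) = (x - 3)*(x + 2)^2*(x + 4)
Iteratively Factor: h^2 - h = (h - 1)*(h)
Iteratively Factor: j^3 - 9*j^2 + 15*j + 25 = (j - 5)*(j^2 - 4*j - 5) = (j - 5)*(j + 1)*(j - 5)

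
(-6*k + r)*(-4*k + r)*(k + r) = 24*k^3 + 14*k^2*r - 9*k*r^2 + r^3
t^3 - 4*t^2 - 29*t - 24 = (t - 8)*(t + 1)*(t + 3)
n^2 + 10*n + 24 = (n + 4)*(n + 6)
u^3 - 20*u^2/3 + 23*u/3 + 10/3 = (u - 5)*(u - 2)*(u + 1/3)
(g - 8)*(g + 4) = g^2 - 4*g - 32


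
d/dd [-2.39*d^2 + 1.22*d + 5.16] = 1.22 - 4.78*d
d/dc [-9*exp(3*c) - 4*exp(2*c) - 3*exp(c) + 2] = (-27*exp(2*c) - 8*exp(c) - 3)*exp(c)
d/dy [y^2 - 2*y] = 2*y - 2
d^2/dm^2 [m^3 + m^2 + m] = 6*m + 2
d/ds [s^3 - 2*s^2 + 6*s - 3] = 3*s^2 - 4*s + 6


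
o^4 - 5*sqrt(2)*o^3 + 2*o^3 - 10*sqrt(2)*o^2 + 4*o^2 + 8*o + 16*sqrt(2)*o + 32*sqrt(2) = (o + 2)*(o - 4*sqrt(2))*(o - 2*sqrt(2))*(o + sqrt(2))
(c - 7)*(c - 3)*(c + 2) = c^3 - 8*c^2 + c + 42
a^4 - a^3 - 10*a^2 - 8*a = a*(a - 4)*(a + 1)*(a + 2)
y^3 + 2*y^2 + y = y*(y + 1)^2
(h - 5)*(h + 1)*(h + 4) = h^3 - 21*h - 20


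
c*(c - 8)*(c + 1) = c^3 - 7*c^2 - 8*c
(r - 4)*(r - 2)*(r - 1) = r^3 - 7*r^2 + 14*r - 8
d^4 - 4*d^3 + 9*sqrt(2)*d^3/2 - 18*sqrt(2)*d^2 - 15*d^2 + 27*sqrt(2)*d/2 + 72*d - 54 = (d - 3)*(d - 1)*(d - 3*sqrt(2)/2)*(d + 6*sqrt(2))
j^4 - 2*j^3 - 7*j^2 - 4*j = j*(j - 4)*(-I*j - I)*(I*j + I)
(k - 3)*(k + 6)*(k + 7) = k^3 + 10*k^2 + 3*k - 126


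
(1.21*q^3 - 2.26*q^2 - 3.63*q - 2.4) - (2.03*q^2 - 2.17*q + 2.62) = 1.21*q^3 - 4.29*q^2 - 1.46*q - 5.02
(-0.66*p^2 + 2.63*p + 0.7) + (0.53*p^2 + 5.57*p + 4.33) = -0.13*p^2 + 8.2*p + 5.03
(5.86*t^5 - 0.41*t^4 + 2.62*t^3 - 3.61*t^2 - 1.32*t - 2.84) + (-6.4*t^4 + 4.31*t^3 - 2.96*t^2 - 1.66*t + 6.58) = 5.86*t^5 - 6.81*t^4 + 6.93*t^3 - 6.57*t^2 - 2.98*t + 3.74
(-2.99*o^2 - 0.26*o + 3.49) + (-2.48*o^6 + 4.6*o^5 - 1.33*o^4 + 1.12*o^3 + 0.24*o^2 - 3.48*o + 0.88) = -2.48*o^6 + 4.6*o^5 - 1.33*o^4 + 1.12*o^3 - 2.75*o^2 - 3.74*o + 4.37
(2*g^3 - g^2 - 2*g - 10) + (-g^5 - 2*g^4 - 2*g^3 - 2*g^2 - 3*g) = -g^5 - 2*g^4 - 3*g^2 - 5*g - 10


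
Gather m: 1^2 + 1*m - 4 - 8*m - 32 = -7*m - 35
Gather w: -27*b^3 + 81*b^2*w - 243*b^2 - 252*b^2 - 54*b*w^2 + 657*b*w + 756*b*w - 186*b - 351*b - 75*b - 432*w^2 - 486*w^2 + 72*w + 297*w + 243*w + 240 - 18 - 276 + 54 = -27*b^3 - 495*b^2 - 612*b + w^2*(-54*b - 918) + w*(81*b^2 + 1413*b + 612)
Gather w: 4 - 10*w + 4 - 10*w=8 - 20*w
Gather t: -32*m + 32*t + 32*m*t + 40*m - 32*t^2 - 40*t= 8*m - 32*t^2 + t*(32*m - 8)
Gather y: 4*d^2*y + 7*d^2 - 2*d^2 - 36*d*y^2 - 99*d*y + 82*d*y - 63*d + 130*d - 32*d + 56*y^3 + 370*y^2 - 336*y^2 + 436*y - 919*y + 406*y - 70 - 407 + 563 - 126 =5*d^2 + 35*d + 56*y^3 + y^2*(34 - 36*d) + y*(4*d^2 - 17*d - 77) - 40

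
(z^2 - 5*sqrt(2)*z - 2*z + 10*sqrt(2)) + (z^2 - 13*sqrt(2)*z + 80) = 2*z^2 - 18*sqrt(2)*z - 2*z + 10*sqrt(2) + 80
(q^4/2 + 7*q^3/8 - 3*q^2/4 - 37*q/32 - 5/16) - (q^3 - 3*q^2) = q^4/2 - q^3/8 + 9*q^2/4 - 37*q/32 - 5/16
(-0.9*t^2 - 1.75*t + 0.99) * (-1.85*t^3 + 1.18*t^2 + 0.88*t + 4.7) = 1.665*t^5 + 2.1755*t^4 - 4.6885*t^3 - 4.6018*t^2 - 7.3538*t + 4.653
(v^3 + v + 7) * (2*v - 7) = 2*v^4 - 7*v^3 + 2*v^2 + 7*v - 49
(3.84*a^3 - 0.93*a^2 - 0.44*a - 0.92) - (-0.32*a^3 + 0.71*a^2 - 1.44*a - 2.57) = 4.16*a^3 - 1.64*a^2 + 1.0*a + 1.65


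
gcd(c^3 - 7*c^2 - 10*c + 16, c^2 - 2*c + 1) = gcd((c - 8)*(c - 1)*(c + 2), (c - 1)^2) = c - 1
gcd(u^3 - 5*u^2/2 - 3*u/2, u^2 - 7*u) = u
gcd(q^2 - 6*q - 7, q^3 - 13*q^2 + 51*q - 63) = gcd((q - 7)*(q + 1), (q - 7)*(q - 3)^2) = q - 7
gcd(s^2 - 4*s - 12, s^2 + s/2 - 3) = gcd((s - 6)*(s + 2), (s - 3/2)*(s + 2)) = s + 2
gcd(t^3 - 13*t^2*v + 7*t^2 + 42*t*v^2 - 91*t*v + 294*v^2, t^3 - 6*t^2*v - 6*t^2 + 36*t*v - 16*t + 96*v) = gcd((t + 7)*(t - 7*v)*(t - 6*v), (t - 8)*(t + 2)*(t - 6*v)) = t - 6*v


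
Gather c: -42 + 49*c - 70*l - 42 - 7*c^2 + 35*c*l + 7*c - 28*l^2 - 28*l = -7*c^2 + c*(35*l + 56) - 28*l^2 - 98*l - 84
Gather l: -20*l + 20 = 20 - 20*l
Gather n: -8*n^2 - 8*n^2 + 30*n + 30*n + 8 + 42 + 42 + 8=-16*n^2 + 60*n + 100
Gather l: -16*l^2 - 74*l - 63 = -16*l^2 - 74*l - 63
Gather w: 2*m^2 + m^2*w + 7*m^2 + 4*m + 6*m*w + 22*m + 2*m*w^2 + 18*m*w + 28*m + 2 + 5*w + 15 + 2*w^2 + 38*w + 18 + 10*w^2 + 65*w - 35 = 9*m^2 + 54*m + w^2*(2*m + 12) + w*(m^2 + 24*m + 108)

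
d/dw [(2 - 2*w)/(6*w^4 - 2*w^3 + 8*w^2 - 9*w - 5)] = 4*(9*w^4 - 14*w^3 + 7*w^2 - 8*w + 7)/(36*w^8 - 24*w^7 + 100*w^6 - 140*w^5 + 40*w^4 - 124*w^3 + w^2 + 90*w + 25)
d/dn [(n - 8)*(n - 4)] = 2*n - 12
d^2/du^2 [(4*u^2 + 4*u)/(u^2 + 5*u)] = -32/(u^3 + 15*u^2 + 75*u + 125)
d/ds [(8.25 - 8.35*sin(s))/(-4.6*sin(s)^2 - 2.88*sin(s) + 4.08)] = (-38.41*sin(s)^2 + 75.9*sin(s) - 10.308)*cos(s)/(21.16*sin(s)^4 + 26.496*sin(s)^3 - 29.2416*sin(s)^2 - 23.5008*sin(s) + 16.6464)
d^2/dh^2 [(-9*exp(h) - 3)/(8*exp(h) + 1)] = (15 - 120*exp(h))*exp(h)/(512*exp(3*h) + 192*exp(2*h) + 24*exp(h) + 1)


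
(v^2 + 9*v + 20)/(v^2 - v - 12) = (v^2 + 9*v + 20)/(v^2 - v - 12)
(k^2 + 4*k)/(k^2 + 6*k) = (k + 4)/(k + 6)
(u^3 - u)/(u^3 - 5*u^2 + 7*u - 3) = u*(u + 1)/(u^2 - 4*u + 3)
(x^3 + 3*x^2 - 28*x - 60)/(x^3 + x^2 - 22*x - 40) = (x + 6)/(x + 4)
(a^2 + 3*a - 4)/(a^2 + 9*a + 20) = (a - 1)/(a + 5)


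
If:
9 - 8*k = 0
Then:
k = 9/8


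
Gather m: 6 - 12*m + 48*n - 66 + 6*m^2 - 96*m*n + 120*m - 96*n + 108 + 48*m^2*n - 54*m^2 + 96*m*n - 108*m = m^2*(48*n - 48) - 48*n + 48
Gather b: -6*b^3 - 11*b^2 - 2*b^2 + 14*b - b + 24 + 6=-6*b^3 - 13*b^2 + 13*b + 30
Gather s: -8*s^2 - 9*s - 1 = -8*s^2 - 9*s - 1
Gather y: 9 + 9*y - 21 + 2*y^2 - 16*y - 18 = 2*y^2 - 7*y - 30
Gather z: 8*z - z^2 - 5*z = -z^2 + 3*z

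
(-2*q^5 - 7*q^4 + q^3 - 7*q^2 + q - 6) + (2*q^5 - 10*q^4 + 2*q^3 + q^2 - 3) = -17*q^4 + 3*q^3 - 6*q^2 + q - 9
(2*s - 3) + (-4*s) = -2*s - 3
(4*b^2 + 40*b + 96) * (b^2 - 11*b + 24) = 4*b^4 - 4*b^3 - 248*b^2 - 96*b + 2304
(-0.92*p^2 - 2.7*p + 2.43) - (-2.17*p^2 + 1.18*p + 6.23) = 1.25*p^2 - 3.88*p - 3.8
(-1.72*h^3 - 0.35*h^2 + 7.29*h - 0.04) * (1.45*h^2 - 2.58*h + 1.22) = -2.494*h^5 + 3.9301*h^4 + 9.3751*h^3 - 19.2932*h^2 + 8.997*h - 0.0488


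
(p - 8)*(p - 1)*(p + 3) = p^3 - 6*p^2 - 19*p + 24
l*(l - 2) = l^2 - 2*l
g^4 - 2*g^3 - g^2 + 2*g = g*(g - 2)*(g - 1)*(g + 1)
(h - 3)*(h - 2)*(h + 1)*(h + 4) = h^4 - 15*h^2 + 10*h + 24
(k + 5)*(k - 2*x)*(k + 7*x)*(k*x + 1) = k^4*x + 5*k^3*x^2 + 5*k^3*x + k^3 - 14*k^2*x^3 + 25*k^2*x^2 + 5*k^2*x + 5*k^2 - 70*k*x^3 - 14*k*x^2 + 25*k*x - 70*x^2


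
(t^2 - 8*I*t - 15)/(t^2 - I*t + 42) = (t^2 - 8*I*t - 15)/(t^2 - I*t + 42)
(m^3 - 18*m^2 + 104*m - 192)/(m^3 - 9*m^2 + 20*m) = (m^2 - 14*m + 48)/(m*(m - 5))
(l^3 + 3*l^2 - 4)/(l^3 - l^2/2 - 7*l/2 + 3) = 2*(l + 2)/(2*l - 3)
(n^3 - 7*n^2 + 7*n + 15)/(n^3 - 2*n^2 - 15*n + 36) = (n^2 - 4*n - 5)/(n^2 + n - 12)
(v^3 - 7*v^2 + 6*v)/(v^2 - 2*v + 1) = v*(v - 6)/(v - 1)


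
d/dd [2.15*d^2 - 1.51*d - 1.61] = 4.3*d - 1.51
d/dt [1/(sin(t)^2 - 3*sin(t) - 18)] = (3 - 2*sin(t))*cos(t)/((sin(t) - 6)^2*(sin(t) + 3)^2)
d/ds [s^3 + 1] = 3*s^2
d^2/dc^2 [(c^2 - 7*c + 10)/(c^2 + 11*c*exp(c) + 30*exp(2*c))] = (-(2*(2*c - 7)*(11*c*exp(c) + 2*c + 60*exp(2*c) + 11*exp(c)) + (c^2 - 7*c + 10)*(11*c*exp(c) + 120*exp(2*c) + 22*exp(c) + 2))*(c^2 + 11*c*exp(c) + 30*exp(2*c)) + 2*(c^2 - 7*c + 10)*(11*c*exp(c) + 2*c + 60*exp(2*c) + 11*exp(c))^2 + 2*(c^2 + 11*c*exp(c) + 30*exp(2*c))^2)/(c^2 + 11*c*exp(c) + 30*exp(2*c))^3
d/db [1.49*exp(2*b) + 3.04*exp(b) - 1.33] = (2.98*exp(b) + 3.04)*exp(b)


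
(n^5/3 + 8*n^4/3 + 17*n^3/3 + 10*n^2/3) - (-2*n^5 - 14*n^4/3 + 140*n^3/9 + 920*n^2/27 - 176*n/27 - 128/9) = 7*n^5/3 + 22*n^4/3 - 89*n^3/9 - 830*n^2/27 + 176*n/27 + 128/9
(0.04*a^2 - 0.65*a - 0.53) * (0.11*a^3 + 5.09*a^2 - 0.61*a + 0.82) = 0.0044*a^5 + 0.1321*a^4 - 3.3912*a^3 - 2.2684*a^2 - 0.2097*a - 0.4346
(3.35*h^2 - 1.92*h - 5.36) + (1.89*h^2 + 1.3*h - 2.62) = 5.24*h^2 - 0.62*h - 7.98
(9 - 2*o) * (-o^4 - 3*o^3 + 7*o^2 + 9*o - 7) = 2*o^5 - 3*o^4 - 41*o^3 + 45*o^2 + 95*o - 63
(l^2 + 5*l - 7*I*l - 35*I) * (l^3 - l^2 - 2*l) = l^5 + 4*l^4 - 7*I*l^4 - 7*l^3 - 28*I*l^3 - 10*l^2 + 49*I*l^2 + 70*I*l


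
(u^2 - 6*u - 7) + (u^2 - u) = 2*u^2 - 7*u - 7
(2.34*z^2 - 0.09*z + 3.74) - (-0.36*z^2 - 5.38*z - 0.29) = 2.7*z^2 + 5.29*z + 4.03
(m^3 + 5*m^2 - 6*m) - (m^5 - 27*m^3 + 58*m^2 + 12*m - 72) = -m^5 + 28*m^3 - 53*m^2 - 18*m + 72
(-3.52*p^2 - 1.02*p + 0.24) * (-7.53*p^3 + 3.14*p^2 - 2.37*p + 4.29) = 26.5056*p^5 - 3.3722*p^4 + 3.3324*p^3 - 11.9298*p^2 - 4.9446*p + 1.0296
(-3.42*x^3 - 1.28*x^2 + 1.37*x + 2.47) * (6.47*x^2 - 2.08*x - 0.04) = -22.1274*x^5 - 1.168*x^4 + 11.6631*x^3 + 13.1825*x^2 - 5.1924*x - 0.0988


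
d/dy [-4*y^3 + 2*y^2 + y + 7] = -12*y^2 + 4*y + 1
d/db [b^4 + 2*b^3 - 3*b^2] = 2*b*(2*b^2 + 3*b - 3)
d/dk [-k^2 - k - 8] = -2*k - 1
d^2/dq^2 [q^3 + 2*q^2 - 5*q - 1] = 6*q + 4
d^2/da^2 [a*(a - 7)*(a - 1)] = 6*a - 16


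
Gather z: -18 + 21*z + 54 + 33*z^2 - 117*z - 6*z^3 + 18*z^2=-6*z^3 + 51*z^2 - 96*z + 36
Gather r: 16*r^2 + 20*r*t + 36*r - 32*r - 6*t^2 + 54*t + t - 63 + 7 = 16*r^2 + r*(20*t + 4) - 6*t^2 + 55*t - 56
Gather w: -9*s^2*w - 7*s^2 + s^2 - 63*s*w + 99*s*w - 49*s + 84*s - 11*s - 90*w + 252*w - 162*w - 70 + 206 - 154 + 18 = -6*s^2 + 24*s + w*(-9*s^2 + 36*s)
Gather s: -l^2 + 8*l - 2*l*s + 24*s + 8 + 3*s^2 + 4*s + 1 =-l^2 + 8*l + 3*s^2 + s*(28 - 2*l) + 9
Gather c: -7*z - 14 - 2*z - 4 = -9*z - 18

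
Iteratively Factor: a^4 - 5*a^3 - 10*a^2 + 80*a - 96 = (a - 4)*(a^3 - a^2 - 14*a + 24) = (a - 4)*(a - 3)*(a^2 + 2*a - 8) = (a - 4)*(a - 3)*(a - 2)*(a + 4)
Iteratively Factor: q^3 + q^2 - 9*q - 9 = (q + 1)*(q^2 - 9) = (q - 3)*(q + 1)*(q + 3)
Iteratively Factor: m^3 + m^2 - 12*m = (m + 4)*(m^2 - 3*m) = (m - 3)*(m + 4)*(m)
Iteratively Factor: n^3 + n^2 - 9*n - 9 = (n + 1)*(n^2 - 9) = (n - 3)*(n + 1)*(n + 3)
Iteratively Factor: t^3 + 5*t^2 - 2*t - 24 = (t + 4)*(t^2 + t - 6) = (t + 3)*(t + 4)*(t - 2)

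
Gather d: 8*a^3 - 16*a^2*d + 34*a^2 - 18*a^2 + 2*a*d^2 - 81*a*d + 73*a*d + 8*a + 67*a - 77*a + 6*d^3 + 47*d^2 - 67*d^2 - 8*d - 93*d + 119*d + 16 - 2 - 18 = 8*a^3 + 16*a^2 - 2*a + 6*d^3 + d^2*(2*a - 20) + d*(-16*a^2 - 8*a + 18) - 4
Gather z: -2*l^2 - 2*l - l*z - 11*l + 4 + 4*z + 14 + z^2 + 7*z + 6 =-2*l^2 - 13*l + z^2 + z*(11 - l) + 24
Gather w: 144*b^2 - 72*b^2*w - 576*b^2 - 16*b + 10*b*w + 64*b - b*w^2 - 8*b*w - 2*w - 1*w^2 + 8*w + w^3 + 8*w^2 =-432*b^2 + 48*b + w^3 + w^2*(7 - b) + w*(-72*b^2 + 2*b + 6)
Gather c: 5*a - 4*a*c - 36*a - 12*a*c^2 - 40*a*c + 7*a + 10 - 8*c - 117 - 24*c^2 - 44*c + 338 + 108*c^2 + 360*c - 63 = -24*a + c^2*(84 - 12*a) + c*(308 - 44*a) + 168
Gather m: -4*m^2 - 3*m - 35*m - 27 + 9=-4*m^2 - 38*m - 18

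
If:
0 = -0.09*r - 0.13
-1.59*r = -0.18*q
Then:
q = -12.76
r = -1.44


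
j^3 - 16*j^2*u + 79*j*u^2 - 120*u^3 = (j - 8*u)*(j - 5*u)*(j - 3*u)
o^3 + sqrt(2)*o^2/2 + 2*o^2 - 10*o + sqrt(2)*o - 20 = (o + 2)*(o - 2*sqrt(2))*(o + 5*sqrt(2)/2)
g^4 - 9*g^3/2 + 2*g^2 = g^2*(g - 4)*(g - 1/2)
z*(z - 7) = z^2 - 7*z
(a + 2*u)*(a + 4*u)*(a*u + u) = a^3*u + 6*a^2*u^2 + a^2*u + 8*a*u^3 + 6*a*u^2 + 8*u^3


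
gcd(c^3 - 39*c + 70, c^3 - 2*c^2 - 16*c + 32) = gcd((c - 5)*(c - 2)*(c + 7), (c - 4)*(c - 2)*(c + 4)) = c - 2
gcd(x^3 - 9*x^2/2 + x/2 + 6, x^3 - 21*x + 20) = x - 4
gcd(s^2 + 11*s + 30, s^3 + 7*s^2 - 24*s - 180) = s + 6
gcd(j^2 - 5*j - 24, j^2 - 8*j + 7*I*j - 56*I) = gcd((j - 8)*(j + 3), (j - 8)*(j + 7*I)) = j - 8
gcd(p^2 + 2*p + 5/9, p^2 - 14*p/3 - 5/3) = p + 1/3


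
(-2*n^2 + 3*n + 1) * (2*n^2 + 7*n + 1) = -4*n^4 - 8*n^3 + 21*n^2 + 10*n + 1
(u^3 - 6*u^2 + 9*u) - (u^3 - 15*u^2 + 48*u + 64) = 9*u^2 - 39*u - 64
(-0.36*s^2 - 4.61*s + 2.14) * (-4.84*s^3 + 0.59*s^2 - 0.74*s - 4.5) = 1.7424*s^5 + 22.1*s^4 - 12.8111*s^3 + 6.294*s^2 + 19.1614*s - 9.63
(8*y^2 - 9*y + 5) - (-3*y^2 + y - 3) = 11*y^2 - 10*y + 8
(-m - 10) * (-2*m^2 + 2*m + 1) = 2*m^3 + 18*m^2 - 21*m - 10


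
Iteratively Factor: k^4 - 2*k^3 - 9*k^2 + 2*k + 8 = (k + 1)*(k^3 - 3*k^2 - 6*k + 8) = (k - 1)*(k + 1)*(k^2 - 2*k - 8) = (k - 1)*(k + 1)*(k + 2)*(k - 4)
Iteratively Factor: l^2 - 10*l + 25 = (l - 5)*(l - 5)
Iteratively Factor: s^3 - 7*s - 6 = (s + 2)*(s^2 - 2*s - 3) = (s + 1)*(s + 2)*(s - 3)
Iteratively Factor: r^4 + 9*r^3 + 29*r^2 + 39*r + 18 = (r + 3)*(r^3 + 6*r^2 + 11*r + 6) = (r + 2)*(r + 3)*(r^2 + 4*r + 3) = (r + 1)*(r + 2)*(r + 3)*(r + 3)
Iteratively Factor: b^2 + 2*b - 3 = (b - 1)*(b + 3)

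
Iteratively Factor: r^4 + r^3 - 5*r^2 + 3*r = (r - 1)*(r^3 + 2*r^2 - 3*r) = (r - 1)^2*(r^2 + 3*r) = (r - 1)^2*(r + 3)*(r)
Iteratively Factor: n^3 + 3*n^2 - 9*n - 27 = (n - 3)*(n^2 + 6*n + 9) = (n - 3)*(n + 3)*(n + 3)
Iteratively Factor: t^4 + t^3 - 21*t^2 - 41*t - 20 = (t + 1)*(t^3 - 21*t - 20) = (t + 1)*(t + 4)*(t^2 - 4*t - 5) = (t - 5)*(t + 1)*(t + 4)*(t + 1)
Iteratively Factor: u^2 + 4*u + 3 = (u + 3)*(u + 1)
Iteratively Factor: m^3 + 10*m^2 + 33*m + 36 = (m + 3)*(m^2 + 7*m + 12) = (m + 3)^2*(m + 4)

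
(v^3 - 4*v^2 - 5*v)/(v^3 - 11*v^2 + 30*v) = (v + 1)/(v - 6)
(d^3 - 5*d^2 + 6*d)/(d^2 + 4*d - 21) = d*(d - 2)/(d + 7)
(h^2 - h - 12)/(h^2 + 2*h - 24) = (h + 3)/(h + 6)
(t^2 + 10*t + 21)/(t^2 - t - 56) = (t + 3)/(t - 8)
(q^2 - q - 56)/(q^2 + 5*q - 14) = (q - 8)/(q - 2)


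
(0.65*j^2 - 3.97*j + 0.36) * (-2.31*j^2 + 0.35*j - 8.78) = -1.5015*j^4 + 9.3982*j^3 - 7.9281*j^2 + 34.9826*j - 3.1608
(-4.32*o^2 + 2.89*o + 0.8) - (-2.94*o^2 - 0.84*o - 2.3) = -1.38*o^2 + 3.73*o + 3.1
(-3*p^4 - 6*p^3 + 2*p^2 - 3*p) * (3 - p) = 3*p^5 - 3*p^4 - 20*p^3 + 9*p^2 - 9*p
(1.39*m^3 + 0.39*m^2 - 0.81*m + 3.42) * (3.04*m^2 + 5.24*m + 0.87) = 4.2256*m^5 + 8.4692*m^4 + 0.7905*m^3 + 6.4917*m^2 + 17.2161*m + 2.9754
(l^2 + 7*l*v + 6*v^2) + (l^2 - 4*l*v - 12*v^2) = 2*l^2 + 3*l*v - 6*v^2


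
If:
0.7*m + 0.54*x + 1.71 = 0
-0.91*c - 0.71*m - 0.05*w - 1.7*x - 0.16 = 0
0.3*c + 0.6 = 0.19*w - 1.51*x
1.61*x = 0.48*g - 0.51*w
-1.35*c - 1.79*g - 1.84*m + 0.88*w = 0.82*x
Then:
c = 1.96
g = 2.69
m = -2.18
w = 3.59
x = -0.34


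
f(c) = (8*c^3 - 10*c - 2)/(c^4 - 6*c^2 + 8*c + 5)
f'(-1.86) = -3.45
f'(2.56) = -0.53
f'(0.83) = 0.85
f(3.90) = 2.46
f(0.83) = -0.72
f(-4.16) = -3.20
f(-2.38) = 5.40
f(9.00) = 0.93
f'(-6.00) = -0.39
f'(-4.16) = -1.98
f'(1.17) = 2.85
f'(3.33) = -0.97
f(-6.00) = -1.61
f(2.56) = 3.66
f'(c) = (24*c^2 - 10)/(c^4 - 6*c^2 + 8*c + 5) + (-4*c^3 + 12*c - 8)*(8*c^3 - 10*c - 2)/(c^4 - 6*c^2 + 8*c + 5)^2 = 2*((12*c^2 - 5)*(c^4 - 6*c^2 + 8*c + 5) + 4*(-4*c^3 + 5*c + 1)*(c^3 - 3*c + 2))/(c^4 - 6*c^2 + 8*c + 5)^2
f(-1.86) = 1.87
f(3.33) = 2.95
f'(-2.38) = -13.78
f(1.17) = -0.11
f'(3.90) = -0.75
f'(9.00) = -0.11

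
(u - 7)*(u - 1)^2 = u^3 - 9*u^2 + 15*u - 7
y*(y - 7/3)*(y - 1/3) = y^3 - 8*y^2/3 + 7*y/9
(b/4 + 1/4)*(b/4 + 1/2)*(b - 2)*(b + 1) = b^4/16 + b^3/8 - 3*b^2/16 - b/2 - 1/4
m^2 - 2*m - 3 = (m - 3)*(m + 1)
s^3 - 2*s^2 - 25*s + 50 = (s - 5)*(s - 2)*(s + 5)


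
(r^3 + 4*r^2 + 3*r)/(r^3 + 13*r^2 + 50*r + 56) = r*(r^2 + 4*r + 3)/(r^3 + 13*r^2 + 50*r + 56)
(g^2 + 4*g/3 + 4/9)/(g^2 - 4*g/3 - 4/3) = (g + 2/3)/(g - 2)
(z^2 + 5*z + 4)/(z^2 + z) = (z + 4)/z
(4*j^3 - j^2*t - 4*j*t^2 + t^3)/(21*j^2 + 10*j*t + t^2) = (4*j^3 - j^2*t - 4*j*t^2 + t^3)/(21*j^2 + 10*j*t + t^2)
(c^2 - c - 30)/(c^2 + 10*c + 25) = (c - 6)/(c + 5)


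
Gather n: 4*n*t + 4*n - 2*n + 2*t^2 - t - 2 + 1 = n*(4*t + 2) + 2*t^2 - t - 1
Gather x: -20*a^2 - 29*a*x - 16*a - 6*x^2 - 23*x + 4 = -20*a^2 - 16*a - 6*x^2 + x*(-29*a - 23) + 4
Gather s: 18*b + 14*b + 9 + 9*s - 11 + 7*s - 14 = 32*b + 16*s - 16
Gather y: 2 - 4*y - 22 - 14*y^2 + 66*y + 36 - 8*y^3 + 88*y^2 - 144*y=-8*y^3 + 74*y^2 - 82*y + 16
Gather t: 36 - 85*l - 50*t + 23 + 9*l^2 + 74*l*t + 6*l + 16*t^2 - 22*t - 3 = 9*l^2 - 79*l + 16*t^2 + t*(74*l - 72) + 56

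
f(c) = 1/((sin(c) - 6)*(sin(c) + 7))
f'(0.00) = 0.00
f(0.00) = -0.02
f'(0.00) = 0.00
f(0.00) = -0.02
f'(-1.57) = 0.00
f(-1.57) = -0.02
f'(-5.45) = -0.00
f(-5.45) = -0.02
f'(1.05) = -0.00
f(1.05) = -0.02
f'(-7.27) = 0.00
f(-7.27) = -0.02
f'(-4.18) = 0.00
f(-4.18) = -0.02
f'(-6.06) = -0.00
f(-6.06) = -0.02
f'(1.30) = -0.00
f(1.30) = -0.02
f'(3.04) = 0.00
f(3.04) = -0.02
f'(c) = -cos(c)/((sin(c) - 6)*(sin(c) + 7)^2) - cos(c)/((sin(c) - 6)^2*(sin(c) + 7)) = -(sin(2*c) + cos(c))/((sin(c) - 6)^2*(sin(c) + 7)^2)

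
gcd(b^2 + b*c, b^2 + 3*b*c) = b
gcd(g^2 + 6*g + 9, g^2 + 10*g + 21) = g + 3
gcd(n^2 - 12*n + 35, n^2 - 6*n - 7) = n - 7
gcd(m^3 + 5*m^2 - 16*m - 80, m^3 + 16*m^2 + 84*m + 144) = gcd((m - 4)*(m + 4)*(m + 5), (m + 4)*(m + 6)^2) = m + 4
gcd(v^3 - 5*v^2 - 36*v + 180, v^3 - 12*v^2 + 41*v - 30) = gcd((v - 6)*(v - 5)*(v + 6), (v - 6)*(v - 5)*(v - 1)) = v^2 - 11*v + 30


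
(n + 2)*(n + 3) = n^2 + 5*n + 6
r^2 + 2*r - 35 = (r - 5)*(r + 7)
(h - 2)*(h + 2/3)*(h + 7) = h^3 + 17*h^2/3 - 32*h/3 - 28/3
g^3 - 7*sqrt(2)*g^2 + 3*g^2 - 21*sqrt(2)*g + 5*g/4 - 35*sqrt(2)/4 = (g + 1/2)*(g + 5/2)*(g - 7*sqrt(2))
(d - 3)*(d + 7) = d^2 + 4*d - 21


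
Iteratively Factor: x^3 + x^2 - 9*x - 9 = (x + 3)*(x^2 - 2*x - 3) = (x - 3)*(x + 3)*(x + 1)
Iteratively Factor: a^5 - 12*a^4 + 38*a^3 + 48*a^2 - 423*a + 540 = (a - 5)*(a^4 - 7*a^3 + 3*a^2 + 63*a - 108) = (a - 5)*(a - 3)*(a^3 - 4*a^2 - 9*a + 36) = (a - 5)*(a - 4)*(a - 3)*(a^2 - 9) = (a - 5)*(a - 4)*(a - 3)^2*(a + 3)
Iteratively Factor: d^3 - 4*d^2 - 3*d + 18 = (d + 2)*(d^2 - 6*d + 9) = (d - 3)*(d + 2)*(d - 3)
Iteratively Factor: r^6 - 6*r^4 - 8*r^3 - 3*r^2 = (r)*(r^5 - 6*r^3 - 8*r^2 - 3*r) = r^2*(r^4 - 6*r^2 - 8*r - 3) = r^2*(r - 3)*(r^3 + 3*r^2 + 3*r + 1) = r^2*(r - 3)*(r + 1)*(r^2 + 2*r + 1) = r^2*(r - 3)*(r + 1)^2*(r + 1)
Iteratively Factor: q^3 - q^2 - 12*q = (q)*(q^2 - q - 12) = q*(q - 4)*(q + 3)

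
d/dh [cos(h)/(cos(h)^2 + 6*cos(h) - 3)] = (cos(h)^2 + 3)*sin(h)/(cos(h)^2 + 6*cos(h) - 3)^2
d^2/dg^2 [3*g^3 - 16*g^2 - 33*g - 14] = 18*g - 32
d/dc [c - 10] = 1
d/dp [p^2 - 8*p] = 2*p - 8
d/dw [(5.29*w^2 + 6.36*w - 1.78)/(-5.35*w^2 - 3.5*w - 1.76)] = (15.511*w^2 - 37.6668*w - 17.4236)/(28.6225*w^4 + 37.45*w^3 + 31.082*w^2 + 12.32*w + 3.0976)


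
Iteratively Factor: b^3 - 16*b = (b + 4)*(b^2 - 4*b) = b*(b + 4)*(b - 4)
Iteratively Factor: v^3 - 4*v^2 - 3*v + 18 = (v - 3)*(v^2 - v - 6) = (v - 3)*(v + 2)*(v - 3)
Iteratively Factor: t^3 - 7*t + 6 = (t + 3)*(t^2 - 3*t + 2) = (t - 2)*(t + 3)*(t - 1)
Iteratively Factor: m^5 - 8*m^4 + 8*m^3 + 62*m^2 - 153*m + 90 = (m - 3)*(m^4 - 5*m^3 - 7*m^2 + 41*m - 30) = (m - 3)*(m - 1)*(m^3 - 4*m^2 - 11*m + 30) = (m - 3)*(m - 1)*(m + 3)*(m^2 - 7*m + 10) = (m - 5)*(m - 3)*(m - 1)*(m + 3)*(m - 2)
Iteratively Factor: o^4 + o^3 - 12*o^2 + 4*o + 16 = (o + 1)*(o^3 - 12*o + 16) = (o + 1)*(o + 4)*(o^2 - 4*o + 4) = (o - 2)*(o + 1)*(o + 4)*(o - 2)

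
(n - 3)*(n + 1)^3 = n^4 - 6*n^2 - 8*n - 3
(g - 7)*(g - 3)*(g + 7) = g^3 - 3*g^2 - 49*g + 147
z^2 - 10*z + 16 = (z - 8)*(z - 2)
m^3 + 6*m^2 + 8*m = m*(m + 2)*(m + 4)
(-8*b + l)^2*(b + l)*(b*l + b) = 64*b^4*l + 64*b^4 + 48*b^3*l^2 + 48*b^3*l - 15*b^2*l^3 - 15*b^2*l^2 + b*l^4 + b*l^3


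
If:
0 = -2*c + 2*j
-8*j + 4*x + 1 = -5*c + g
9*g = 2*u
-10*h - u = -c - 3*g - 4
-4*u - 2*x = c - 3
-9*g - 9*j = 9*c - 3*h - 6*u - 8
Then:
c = 9265/14853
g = 1558/14853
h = 6634/14853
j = 9265/14853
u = 2337/4951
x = 3625/14853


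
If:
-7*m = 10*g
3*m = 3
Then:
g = -7/10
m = 1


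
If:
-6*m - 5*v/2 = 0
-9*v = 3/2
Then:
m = 5/72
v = -1/6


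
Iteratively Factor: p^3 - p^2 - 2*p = (p - 2)*(p^2 + p) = p*(p - 2)*(p + 1)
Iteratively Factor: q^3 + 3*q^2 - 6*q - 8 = (q + 1)*(q^2 + 2*q - 8) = (q + 1)*(q + 4)*(q - 2)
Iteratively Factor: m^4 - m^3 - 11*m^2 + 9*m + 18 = (m - 3)*(m^3 + 2*m^2 - 5*m - 6) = (m - 3)*(m + 1)*(m^2 + m - 6) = (m - 3)*(m - 2)*(m + 1)*(m + 3)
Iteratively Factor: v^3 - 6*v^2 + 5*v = (v)*(v^2 - 6*v + 5) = v*(v - 5)*(v - 1)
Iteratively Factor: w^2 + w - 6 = (w - 2)*(w + 3)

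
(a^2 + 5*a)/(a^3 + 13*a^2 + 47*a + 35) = a/(a^2 + 8*a + 7)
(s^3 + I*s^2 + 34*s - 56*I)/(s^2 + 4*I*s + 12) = (s^2 + 3*I*s + 28)/(s + 6*I)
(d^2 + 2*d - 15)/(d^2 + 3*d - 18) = (d + 5)/(d + 6)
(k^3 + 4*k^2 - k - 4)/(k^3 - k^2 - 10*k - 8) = (k^2 + 3*k - 4)/(k^2 - 2*k - 8)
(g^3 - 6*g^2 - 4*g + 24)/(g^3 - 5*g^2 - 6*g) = (g^2 - 4)/(g*(g + 1))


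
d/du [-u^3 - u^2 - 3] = u*(-3*u - 2)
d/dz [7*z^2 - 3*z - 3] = 14*z - 3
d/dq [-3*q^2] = -6*q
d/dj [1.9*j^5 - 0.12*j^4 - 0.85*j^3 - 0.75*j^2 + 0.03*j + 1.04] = 9.5*j^4 - 0.48*j^3 - 2.55*j^2 - 1.5*j + 0.03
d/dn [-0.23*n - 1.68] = -0.230000000000000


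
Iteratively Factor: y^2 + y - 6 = (y + 3)*(y - 2)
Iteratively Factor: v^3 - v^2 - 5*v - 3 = (v + 1)*(v^2 - 2*v - 3) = (v - 3)*(v + 1)*(v + 1)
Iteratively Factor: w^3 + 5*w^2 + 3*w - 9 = (w - 1)*(w^2 + 6*w + 9) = (w - 1)*(w + 3)*(w + 3)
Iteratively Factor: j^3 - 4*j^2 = (j)*(j^2 - 4*j) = j*(j - 4)*(j)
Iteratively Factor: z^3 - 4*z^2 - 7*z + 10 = (z - 5)*(z^2 + z - 2) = (z - 5)*(z + 2)*(z - 1)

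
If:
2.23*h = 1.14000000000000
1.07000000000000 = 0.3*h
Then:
No Solution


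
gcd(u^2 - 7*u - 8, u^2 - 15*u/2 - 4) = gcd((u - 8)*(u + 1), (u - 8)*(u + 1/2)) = u - 8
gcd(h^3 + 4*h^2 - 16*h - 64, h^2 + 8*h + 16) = h^2 + 8*h + 16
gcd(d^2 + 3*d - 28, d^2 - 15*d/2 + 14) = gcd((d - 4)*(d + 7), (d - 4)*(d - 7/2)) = d - 4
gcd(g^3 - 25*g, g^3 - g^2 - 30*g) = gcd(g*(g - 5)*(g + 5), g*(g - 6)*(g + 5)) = g^2 + 5*g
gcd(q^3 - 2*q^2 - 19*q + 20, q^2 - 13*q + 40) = q - 5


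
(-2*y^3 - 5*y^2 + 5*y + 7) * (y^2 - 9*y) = -2*y^5 + 13*y^4 + 50*y^3 - 38*y^2 - 63*y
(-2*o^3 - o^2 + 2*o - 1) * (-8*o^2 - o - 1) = 16*o^5 + 10*o^4 - 13*o^3 + 7*o^2 - o + 1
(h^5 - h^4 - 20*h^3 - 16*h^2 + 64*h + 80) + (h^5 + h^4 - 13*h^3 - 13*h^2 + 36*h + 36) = 2*h^5 - 33*h^3 - 29*h^2 + 100*h + 116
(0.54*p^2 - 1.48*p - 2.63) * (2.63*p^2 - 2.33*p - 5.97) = 1.4202*p^4 - 5.1506*p^3 - 6.6923*p^2 + 14.9635*p + 15.7011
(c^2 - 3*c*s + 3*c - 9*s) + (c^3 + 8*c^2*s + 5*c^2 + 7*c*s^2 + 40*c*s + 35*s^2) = c^3 + 8*c^2*s + 6*c^2 + 7*c*s^2 + 37*c*s + 3*c + 35*s^2 - 9*s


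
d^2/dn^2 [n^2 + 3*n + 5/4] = 2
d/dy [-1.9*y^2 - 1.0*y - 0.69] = -3.8*y - 1.0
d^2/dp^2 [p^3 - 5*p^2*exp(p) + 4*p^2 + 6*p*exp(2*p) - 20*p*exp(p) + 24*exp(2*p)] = -5*p^2*exp(p) + 24*p*exp(2*p) - 40*p*exp(p) + 6*p + 120*exp(2*p) - 50*exp(p) + 8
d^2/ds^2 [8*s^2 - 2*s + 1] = 16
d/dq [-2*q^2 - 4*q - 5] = -4*q - 4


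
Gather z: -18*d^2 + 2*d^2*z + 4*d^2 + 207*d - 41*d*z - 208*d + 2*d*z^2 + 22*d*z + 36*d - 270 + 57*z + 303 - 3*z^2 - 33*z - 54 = -14*d^2 + 35*d + z^2*(2*d - 3) + z*(2*d^2 - 19*d + 24) - 21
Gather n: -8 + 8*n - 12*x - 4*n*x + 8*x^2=n*(8 - 4*x) + 8*x^2 - 12*x - 8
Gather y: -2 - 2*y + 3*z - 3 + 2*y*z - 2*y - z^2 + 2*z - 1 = y*(2*z - 4) - z^2 + 5*z - 6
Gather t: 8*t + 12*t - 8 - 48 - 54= 20*t - 110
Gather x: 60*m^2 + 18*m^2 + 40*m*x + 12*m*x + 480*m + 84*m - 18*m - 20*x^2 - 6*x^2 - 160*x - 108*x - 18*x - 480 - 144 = 78*m^2 + 546*m - 26*x^2 + x*(52*m - 286) - 624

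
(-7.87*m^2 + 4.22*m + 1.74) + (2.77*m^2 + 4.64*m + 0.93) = -5.1*m^2 + 8.86*m + 2.67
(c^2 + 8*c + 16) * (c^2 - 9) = c^4 + 8*c^3 + 7*c^2 - 72*c - 144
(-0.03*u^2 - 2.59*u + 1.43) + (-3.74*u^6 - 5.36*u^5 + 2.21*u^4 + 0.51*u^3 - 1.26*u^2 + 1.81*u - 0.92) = -3.74*u^6 - 5.36*u^5 + 2.21*u^4 + 0.51*u^3 - 1.29*u^2 - 0.78*u + 0.51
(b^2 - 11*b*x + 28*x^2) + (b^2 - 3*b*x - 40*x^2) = 2*b^2 - 14*b*x - 12*x^2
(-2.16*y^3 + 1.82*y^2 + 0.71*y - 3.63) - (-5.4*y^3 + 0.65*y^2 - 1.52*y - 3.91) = 3.24*y^3 + 1.17*y^2 + 2.23*y + 0.28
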